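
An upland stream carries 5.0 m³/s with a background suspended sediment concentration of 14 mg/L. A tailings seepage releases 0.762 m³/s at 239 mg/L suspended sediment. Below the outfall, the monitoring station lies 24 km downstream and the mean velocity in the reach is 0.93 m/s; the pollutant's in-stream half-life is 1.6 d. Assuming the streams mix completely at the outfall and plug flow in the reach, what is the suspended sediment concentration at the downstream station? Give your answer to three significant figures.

38.4 mg/L

Mixed concentration C = ΣQC/ΣQ = (5.000·14.00 + 0.7620·239.0) / 5.762 = 252.1/5.762 = 43.76 mg/L.
Travel time t = 24·1000 / 0.93 = 25810 s = 7.168 h.
Half-life 1.6 d → k = ln 2 / 1.6 = 0.4332 d⁻¹.
Decay over the reach: 43.76·exp(−kt) = 43.76·0.8786 = 38.44 mg/L.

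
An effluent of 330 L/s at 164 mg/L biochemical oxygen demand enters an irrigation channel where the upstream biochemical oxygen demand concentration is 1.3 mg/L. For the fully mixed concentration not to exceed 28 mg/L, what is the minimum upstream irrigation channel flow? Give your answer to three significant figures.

1680 L/s

Set C_mix = 28: (Q·1.300 + 330.0·164.0) / (Q + 330.0) = 28
→ Q = 330.0·(164.0 − 28)/(28 − 1.300) = 1681 L/s.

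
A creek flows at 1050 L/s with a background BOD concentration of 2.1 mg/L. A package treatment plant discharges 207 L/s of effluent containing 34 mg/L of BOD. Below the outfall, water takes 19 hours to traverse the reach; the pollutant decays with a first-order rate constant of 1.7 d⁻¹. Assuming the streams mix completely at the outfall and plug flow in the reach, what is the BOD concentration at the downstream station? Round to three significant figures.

1.91 mg/L

Mass balance: C = (1050·2.100 + 207.0·34.00) / 1257 = 9243/1257 = 7.353 mg/L.
After decay, C = 7.353 × e^(−kt) = 7.353 × 0.2603 = 1.914 mg/L.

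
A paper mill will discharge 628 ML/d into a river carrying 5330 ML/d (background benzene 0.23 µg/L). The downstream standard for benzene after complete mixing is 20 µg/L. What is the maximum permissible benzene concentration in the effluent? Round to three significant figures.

At the limit, (Qr·Cr + Qe·Cₑ)/(Qr + Qe) = 20:
Cₑ = (5958·20 − 5330·0.2300) / 628.0 = 187.8 µg/L.

188 µg/L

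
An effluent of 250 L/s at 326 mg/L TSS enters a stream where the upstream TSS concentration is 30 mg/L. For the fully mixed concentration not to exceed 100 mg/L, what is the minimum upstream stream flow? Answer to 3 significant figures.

Set C_mix = 100: (Q·30.00 + 250.0·326.0) / (Q + 250.0) = 100
→ Q = 250.0·(326.0 − 100)/(100 − 30.00) = 807.1 L/s.

807 L/s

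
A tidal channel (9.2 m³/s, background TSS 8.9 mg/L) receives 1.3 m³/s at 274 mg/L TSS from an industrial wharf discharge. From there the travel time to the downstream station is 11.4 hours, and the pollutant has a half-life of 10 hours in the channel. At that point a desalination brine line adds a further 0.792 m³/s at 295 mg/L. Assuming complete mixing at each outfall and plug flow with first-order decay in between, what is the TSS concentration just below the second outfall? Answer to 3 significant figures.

Conservation of mass: C = (9.200·8.900 + 1.300·274.0) / 10.50 = 438.1/10.50 = 41.72 mg/L; combined flow 10.50 m³/s.
Half-life 10 h → k = ln 2 / 10 = 0.06931 h⁻¹ = 1.664 d⁻¹.
First-order decay: C = 41.72·exp(−k·t) = 41.72·0.4538 = 18.93 mg/L.
Second outfall: C = (10.50·18.93 + 0.7920·295.0)/11.29 = 38.29 mg/L.

38.3 mg/L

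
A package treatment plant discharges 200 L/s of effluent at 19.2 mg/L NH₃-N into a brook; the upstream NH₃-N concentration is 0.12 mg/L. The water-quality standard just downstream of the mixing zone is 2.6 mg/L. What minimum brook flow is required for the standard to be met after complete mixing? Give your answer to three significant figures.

Set C_mix = 2.6: (Q·0.1200 + 200.0·19.20) / (Q + 200.0) = 2.6
→ Q = 200.0·(19.20 − 2.6)/(2.6 − 0.1200) = 1339 L/s.

1340 L/s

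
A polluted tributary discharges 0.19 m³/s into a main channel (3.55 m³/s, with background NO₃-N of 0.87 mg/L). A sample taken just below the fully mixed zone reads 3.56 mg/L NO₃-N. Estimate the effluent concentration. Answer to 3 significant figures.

53.8 mg/L

Mass balance: 3.550·0.8700 + 0.1900·Cₑ = 3.740·3.560
→ Cₑ = (3.740·3.560 − 3.550·0.8700) / 0.1900 = 53.82 mg/L.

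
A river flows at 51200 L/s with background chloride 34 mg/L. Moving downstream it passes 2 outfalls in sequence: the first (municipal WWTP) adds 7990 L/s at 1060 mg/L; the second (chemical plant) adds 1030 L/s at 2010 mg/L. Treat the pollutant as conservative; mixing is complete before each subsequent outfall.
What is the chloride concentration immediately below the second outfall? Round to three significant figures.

After outfall 1: Q = 51200 + 7990 = 59190 L/s; C = (51200·34.00 + 7990·1060)/59190 = 172.5 mg/L.
After outfall 2: Q = 59190 + 1030 = 60220 L/s; C = (59190·172.5 + 1030·2010)/60220 = 203.9 mg/L.

204 mg/L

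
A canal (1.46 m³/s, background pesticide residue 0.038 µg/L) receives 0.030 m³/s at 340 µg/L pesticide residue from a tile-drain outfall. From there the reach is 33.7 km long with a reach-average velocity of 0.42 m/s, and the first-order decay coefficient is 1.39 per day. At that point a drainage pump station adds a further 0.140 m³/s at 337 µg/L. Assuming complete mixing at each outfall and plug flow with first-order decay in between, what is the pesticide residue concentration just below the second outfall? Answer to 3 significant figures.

Mass balance: C = (1.460·0.03800 + 0.03000·340.0) / 1.490 = 10.26/1.490 = 6.883 µg/L; combined flow 1.490 m³/s.
Travel time t = 33.7·1000 / 0.42 = 80240 s = 22.29 h.
First-order decay: C = 6.883·exp(−k·t) = 6.883·0.2750 = 1.893 µg/L.
At the second outfall, C = (1.490·1.893 + 0.1400·337.0) / (1.490 + 0.1400) = 30.68 µg/L.

30.7 µg/L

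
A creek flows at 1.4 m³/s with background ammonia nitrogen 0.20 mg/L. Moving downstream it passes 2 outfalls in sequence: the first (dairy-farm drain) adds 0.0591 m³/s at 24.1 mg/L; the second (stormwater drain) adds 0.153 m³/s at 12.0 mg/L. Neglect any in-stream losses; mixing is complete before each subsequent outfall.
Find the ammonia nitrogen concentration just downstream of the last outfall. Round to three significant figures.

Outfall 1: combined Q = 1.459 m³/s; C = (1.400·0.2000 + 0.05910·24.10)/1.459 = 1.168 mg/L.
Outfall 2: combined Q = 1.612 m³/s; C = (1.459·1.168 + 0.1530·12.00)/1.612 = 2.196 mg/L.

2.20 mg/L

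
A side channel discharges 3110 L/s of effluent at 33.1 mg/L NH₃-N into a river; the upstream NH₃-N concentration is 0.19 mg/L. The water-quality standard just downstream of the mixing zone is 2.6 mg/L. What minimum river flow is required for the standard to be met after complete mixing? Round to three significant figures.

39400 L/s

Set C_mix = 2.6: (Q·0.1900 + 3110·33.10) / (Q + 3110) = 2.6
→ Q = 3110·(33.10 − 2.6)/(2.6 − 0.1900) = 39360 L/s.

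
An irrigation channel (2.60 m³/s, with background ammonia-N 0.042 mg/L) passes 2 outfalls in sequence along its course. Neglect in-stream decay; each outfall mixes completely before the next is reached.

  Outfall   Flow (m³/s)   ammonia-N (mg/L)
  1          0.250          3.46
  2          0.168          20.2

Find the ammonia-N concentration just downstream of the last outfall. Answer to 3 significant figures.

Below outfall 1: Q → 2.850 m³/s, C = (2.600·0.04200 + 0.2500·3.460)/2.850 = 0.3418 mg/L.
Below outfall 2: Q → 3.018 m³/s, C = (2.850·0.3418 + 0.1680·20.20)/3.018 = 1.447 mg/L.

1.45 mg/L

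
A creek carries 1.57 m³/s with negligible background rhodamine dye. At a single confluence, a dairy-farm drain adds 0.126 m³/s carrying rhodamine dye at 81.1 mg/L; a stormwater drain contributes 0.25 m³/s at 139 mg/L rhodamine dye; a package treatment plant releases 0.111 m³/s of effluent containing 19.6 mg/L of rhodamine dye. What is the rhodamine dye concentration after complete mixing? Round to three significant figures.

22.9 mg/L

Conservation of mass: C = (1.570·0 + 0.1260·81.10 + 0.2500·139.0 + 0.1110·19.60) / 2.057 = 47.14/2.057 = 22.92 mg/L.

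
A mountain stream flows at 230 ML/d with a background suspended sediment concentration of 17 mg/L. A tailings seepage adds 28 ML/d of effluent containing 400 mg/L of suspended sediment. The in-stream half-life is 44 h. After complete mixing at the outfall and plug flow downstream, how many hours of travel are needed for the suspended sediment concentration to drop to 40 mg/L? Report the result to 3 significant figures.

Flow-weighted average: C = (230.0·17.00 + 28.00·400.0) / 258.0 = 15110/258.0 = 58.57 mg/L.
Half-life 44 h → k = ln 2 / 44 = 0.01575 h⁻¹ = 0.3781 d⁻¹.
58.57·exp(−k·t) = 40 → t = ln(58.57/40)/k = 87130 s = 24.20 h.

24.2 h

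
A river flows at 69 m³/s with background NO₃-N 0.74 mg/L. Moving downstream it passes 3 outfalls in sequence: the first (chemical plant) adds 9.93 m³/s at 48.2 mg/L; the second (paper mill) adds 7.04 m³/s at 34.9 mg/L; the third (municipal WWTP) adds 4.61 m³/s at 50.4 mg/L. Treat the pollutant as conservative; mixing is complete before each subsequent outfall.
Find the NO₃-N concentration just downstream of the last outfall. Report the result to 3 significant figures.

Outfall 1: combined Q = 78.93 m³/s; C = (69.00·0.7400 + 9.930·48.20)/78.93 = 6.711 mg/L.
Outfall 2: combined Q = 85.97 m³/s; C = (78.93·6.711 + 7.040·34.90)/85.97 = 9.019 mg/L.
Outfall 3: combined Q = 90.58 m³/s; C = (85.97·9.019 + 4.610·50.40)/90.58 = 11.13 mg/L.

11.1 mg/L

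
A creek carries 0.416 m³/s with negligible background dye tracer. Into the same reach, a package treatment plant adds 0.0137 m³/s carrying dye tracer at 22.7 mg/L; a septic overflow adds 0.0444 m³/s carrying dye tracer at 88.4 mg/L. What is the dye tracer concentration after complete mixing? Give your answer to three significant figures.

Conservation of mass: C = (0.4160·0 + 0.01370·22.70 + 0.04440·88.40) / 0.4741 = 4.236/0.4741 = 8.935 mg/L.

8.93 mg/L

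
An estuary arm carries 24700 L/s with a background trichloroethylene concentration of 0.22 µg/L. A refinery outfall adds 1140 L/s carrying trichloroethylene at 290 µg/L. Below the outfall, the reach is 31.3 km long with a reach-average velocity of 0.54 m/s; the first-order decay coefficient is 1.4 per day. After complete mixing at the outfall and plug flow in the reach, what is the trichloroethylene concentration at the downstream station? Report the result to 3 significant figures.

Flow-weighted average: C = (24700·0.2200 + 1140·290.0) / 25840 = 336000/25840 = 13.00 µg/L.
Travel time t = 31.3·1000 / 0.54 = 57960 s = 16.10 h.
Decay over the reach: 13.00·exp(−kt) = 13.00·0.3909 = 5.084 µg/L.

5.08 µg/L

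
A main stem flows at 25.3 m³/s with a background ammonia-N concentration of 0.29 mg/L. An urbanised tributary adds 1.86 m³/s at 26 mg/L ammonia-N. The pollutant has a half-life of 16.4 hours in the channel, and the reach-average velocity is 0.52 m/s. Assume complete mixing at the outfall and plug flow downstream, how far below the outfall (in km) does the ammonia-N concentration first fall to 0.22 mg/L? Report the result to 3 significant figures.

98.9 km

Mixed concentration C = ΣQC/ΣQ = (25.30·0.2900 + 1.860·26.00) / 27.16 = 55.70/27.16 = 2.051 mg/L.
Half-life 16.4 h → k = ln 2 / 16.4 = 0.04227 h⁻¹ = 1.014 d⁻¹.
Set 2.051·exp(−k·t) = 0.22 → t = ln(2.051/0.22)/k = 190100 s = 52.82 h.
Distance = v·t = 0.52·190100 = 98870 m = 98.87 km.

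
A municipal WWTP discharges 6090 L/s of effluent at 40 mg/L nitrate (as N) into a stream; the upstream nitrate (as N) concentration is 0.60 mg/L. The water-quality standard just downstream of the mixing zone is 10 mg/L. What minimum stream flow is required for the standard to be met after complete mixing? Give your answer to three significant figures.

19400 L/s

Set C_mix = 10: (Q·0.6000 + 6090·40.00) / (Q + 6090) = 10
→ Q = 6090·(40.00 − 10)/(10 − 0.6000) = 19440 L/s.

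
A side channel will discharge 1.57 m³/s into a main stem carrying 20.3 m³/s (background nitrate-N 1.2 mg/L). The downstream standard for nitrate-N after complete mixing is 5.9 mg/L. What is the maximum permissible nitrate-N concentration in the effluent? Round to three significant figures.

At the limit, (Qr·Cr + Qe·Cₑ)/(Qr + Qe) = 5.9:
Cₑ = (21.87·5.9 − 20.30·1.200) / 1.570 = 66.67 mg/L.

66.7 mg/L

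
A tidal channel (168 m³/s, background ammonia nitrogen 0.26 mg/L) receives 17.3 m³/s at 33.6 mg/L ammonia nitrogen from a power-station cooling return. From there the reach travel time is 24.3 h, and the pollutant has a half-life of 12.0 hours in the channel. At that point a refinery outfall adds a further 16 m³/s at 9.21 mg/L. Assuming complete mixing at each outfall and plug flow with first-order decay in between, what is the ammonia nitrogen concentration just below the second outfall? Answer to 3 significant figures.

1.49 mg/L

After mixing, C = (168.0·0.2600 + 17.30·33.60) / 185.3 = 625.0/185.3 = 3.373 mg/L; combined flow 185.3 m³/s.
Half-life 12.0 h → k = ln 2 / 12.0 = 0.05776 h⁻¹ = 1.386 d⁻¹.
Decay over the reach: 3.373·exp(−kt) = 3.373·0.2457 = 0.8287 mg/L.
Second outfall: C = (185.3·0.8287 + 16.00·9.210)/201.3 = 1.495 mg/L.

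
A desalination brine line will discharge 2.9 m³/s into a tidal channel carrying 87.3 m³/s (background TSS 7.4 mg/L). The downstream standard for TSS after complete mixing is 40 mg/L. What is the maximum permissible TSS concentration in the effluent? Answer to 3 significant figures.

At the limit, (Qr·Cr + Qe·Cₑ)/(Qr + Qe) = 40:
Cₑ = (90.20·40 − 87.30·7.400) / 2.900 = 1021 mg/L.

1020 mg/L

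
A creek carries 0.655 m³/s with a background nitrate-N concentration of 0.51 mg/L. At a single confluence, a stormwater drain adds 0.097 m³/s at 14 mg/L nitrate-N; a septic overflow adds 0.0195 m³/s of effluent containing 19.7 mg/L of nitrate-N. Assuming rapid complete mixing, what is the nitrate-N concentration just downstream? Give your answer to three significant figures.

Conservation of mass: C = (0.6550·0.5100 + 0.09700·14.00 + 0.01950·19.70) / 0.7715 = 2.076/0.7715 = 2.691 mg/L.

2.69 mg/L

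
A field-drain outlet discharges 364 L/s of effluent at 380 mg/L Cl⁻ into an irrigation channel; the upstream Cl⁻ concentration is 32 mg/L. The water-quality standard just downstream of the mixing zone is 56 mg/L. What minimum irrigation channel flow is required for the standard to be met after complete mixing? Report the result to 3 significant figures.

4910 L/s

Set C_mix = 56: (Q·32.00 + 364.0·380.0) / (Q + 364.0) = 56
→ Q = 364.0·(380.0 − 56)/(56 − 32.00) = 4914 L/s.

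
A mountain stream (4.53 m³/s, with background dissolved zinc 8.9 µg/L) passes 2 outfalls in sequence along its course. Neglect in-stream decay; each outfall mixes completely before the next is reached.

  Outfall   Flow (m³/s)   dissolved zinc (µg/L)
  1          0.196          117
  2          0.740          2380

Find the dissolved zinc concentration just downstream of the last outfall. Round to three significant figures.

334 µg/L

After outfall 1: Q = 4.530 + 0.1960 = 4.726 m³/s; C = (4.530·8.900 + 0.1960·117.0)/4.726 = 13.38 µg/L.
After outfall 2: Q = 4.726 + 0.7400 = 5.466 m³/s; C = (4.726·13.38 + 0.7400·2380)/5.466 = 333.8 µg/L.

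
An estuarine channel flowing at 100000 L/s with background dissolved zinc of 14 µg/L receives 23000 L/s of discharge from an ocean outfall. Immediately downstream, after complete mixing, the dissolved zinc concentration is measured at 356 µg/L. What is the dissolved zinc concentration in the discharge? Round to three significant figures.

Mass balance: 100000·14.00 + 23000·Cₑ = 123000·356.0
→ Cₑ = (123000·356.0 − 100000·14.00) / 23000 = 1843 µg/L.

1840 µg/L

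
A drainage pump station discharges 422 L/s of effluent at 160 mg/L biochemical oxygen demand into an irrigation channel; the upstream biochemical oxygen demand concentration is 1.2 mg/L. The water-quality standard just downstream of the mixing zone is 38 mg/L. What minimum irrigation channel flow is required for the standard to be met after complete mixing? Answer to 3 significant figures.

Set C_mix = 38: (Q·1.200 + 422.0·160.0) / (Q + 422.0) = 38
→ Q = 422.0·(160.0 − 38)/(38 − 1.200) = 1399 L/s.

1400 L/s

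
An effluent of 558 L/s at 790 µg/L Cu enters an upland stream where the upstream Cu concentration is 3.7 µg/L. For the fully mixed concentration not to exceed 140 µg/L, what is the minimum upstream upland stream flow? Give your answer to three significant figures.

2660 L/s

Set C_mix = 140: (Q·3.700 + 558.0·790.0) / (Q + 558.0) = 140
→ Q = 558.0·(790.0 − 140)/(140 − 3.700) = 2661 L/s.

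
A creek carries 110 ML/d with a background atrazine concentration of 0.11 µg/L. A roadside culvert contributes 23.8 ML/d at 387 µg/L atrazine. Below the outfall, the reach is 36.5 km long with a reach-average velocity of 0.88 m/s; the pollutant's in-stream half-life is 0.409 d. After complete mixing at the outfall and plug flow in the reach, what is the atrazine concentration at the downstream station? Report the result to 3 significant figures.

Conservation of mass: C = (110.0·0.1100 + 23.80·387.0) / 133.8 = 9223/133.8 = 68.93 µg/L.
Travel time t = 36.5·1000 / 0.88 = 41480 s = 11.52 h.
Half-life 0.409 d → k = ln 2 / 0.409 = 1.695 d⁻¹.
Decay over the reach: 68.93·exp(−kt) = 68.93·0.4433 = 30.55 µg/L.

30.6 µg/L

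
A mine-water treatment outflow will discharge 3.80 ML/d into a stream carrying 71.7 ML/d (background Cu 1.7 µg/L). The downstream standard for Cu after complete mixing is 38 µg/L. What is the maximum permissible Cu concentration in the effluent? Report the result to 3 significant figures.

At the limit, (Qr·Cr + Qe·Cₑ)/(Qr + Qe) = 38:
Cₑ = (75.50·38 − 71.70·1.700) / 3.800 = 722.9 µg/L.

723 µg/L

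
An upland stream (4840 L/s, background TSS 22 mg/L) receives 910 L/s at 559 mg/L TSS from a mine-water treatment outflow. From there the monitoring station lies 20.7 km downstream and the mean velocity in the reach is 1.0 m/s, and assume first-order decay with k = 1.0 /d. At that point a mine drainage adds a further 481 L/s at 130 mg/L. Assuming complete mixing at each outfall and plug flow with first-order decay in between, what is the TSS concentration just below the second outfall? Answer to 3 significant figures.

After mixing, C = (4840·22.00 + 910.0·559.0) / 5750 = 615200/5750 = 107.0 mg/L; combined flow 5750 L/s.
Travel time t = 20.7·1000 / 1.0 = 20700 s = 5.750 h.
Applying C = C₀e^(−kt): 107.0 × 0.7870 = 84.19 mg/L.
Second outfall: C = (5750·84.19 + 481.0·130.0)/6231 = 87.73 mg/L.

87.7 mg/L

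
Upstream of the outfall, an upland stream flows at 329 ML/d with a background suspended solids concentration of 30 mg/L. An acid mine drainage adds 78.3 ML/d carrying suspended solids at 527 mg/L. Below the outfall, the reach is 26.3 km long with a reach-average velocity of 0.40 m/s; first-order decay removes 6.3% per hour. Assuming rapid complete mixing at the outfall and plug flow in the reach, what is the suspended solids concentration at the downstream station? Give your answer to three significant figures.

38.3 mg/L

Conservation of mass: C = (329.0·30.00 + 78.30·527.0) / 407.3 = 51130/407.3 = 125.5 mg/L.
Travel time t = 26.3·1000 / 0.40 = 65750 s = 18.26 h.
6.3%/h lost → k = −ln(1 − 0.063) = 0.06507 h⁻¹.
First-order decay: C = 125.5·exp(−k·t) = 125.5·0.3047 = 38.25 mg/L.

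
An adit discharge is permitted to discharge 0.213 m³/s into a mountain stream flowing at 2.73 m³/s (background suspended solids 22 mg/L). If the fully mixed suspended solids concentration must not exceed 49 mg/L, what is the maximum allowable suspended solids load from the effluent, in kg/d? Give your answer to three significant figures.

Mass balance at the limit: 2.730·22.00 + 0.2130·Cₑ = 2.943·49 → Cₑ = 395.1 mg/L.
Load = 0.2130 m³/s × 395.1 g/m³ × 86 400 s/d = 7270 kg/d.

7270 kg/d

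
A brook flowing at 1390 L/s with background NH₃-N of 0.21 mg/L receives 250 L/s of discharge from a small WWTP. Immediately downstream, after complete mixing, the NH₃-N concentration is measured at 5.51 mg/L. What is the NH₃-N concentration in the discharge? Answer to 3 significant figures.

35.0 mg/L

Mass balance: 1390·0.2100 + 250.0·Cₑ = 1640·5.510
→ Cₑ = (1640·5.510 − 1390·0.2100) / 250.0 = 34.98 mg/L.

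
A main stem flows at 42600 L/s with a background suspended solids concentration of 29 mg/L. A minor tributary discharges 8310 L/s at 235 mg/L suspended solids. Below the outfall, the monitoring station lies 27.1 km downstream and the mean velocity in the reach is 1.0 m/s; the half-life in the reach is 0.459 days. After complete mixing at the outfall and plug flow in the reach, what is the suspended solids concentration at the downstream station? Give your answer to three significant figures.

39.0 mg/L

Conservation of mass: C = (42600·29.00 + 8310·235.0) / 50910 = 3188000/50910 = 62.63 mg/L.
Travel time t = 27.1·1000 / 1.0 = 27100 s = 7.528 h.
Half-life 0.459 d → k = ln 2 / 0.459 = 1.510 d⁻¹.
First-order decay: C = 62.63·exp(−k·t) = 62.63·0.6227 = 39.00 mg/L.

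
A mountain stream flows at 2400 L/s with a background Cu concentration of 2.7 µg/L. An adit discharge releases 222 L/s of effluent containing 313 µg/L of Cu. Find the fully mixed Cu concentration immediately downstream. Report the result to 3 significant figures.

Conservation of mass: C = (2400·2.700 + 222.0·313.0) / 2622 = 75970/2622 = 28.97 µg/L.

29.0 µg/L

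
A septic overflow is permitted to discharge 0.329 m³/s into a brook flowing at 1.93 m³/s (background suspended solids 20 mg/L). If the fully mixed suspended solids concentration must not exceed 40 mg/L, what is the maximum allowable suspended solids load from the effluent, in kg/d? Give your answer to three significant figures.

4470 kg/d

Mass balance at the limit: 1.930·20.00 + 0.3290·Cₑ = 2.259·40 → Cₑ = 157.3 mg/L.
Load = 0.3290 m³/s × 157.3 g/m³ × 86 400 s/d = 4472 kg/d.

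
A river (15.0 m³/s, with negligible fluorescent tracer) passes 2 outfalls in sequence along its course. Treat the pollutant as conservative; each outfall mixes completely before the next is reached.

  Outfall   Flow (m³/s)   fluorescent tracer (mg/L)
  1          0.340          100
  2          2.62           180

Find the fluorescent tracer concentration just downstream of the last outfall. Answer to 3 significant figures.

28.2 mg/L

After outfall 1: Q = 15.00 + 0.3400 = 15.34 m³/s; C = (15.00·0 + 0.3400·100.0)/15.34 = 2.216 mg/L.
After outfall 2: Q = 15.34 + 2.620 = 17.96 m³/s; C = (15.34·2.216 + 2.620·180.0)/17.96 = 28.15 mg/L.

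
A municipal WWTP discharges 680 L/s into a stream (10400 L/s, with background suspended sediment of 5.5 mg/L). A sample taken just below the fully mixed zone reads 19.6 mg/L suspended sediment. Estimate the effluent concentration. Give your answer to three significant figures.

235 mg/L

Mass balance: 10400·5.500 + 680.0·Cₑ = 11080·19.60
→ Cₑ = (11080·19.60 − 10400·5.500) / 680.0 = 235.2 mg/L.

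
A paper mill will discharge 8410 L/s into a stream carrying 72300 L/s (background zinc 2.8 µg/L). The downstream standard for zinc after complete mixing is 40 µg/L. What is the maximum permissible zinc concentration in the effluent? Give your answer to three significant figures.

360 µg/L

At the limit, (Qr·Cr + Qe·Cₑ)/(Qr + Qe) = 40:
Cₑ = (80710·40 − 72300·2.800) / 8410 = 359.8 µg/L.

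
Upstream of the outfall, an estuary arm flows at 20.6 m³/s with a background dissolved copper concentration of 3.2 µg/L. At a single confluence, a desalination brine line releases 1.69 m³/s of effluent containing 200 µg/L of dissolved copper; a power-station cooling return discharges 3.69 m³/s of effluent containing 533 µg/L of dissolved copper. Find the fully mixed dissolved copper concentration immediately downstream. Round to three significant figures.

91.3 µg/L

Conservation of mass: C = (20.60·3.200 + 1.690·200.0 + 3.690·533.0) / 25.98 = 2371/25.98 = 91.25 µg/L.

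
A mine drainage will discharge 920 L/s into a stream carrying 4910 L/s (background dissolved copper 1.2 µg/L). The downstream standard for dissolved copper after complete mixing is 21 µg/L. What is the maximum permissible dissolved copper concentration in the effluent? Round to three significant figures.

At the limit, (Qr·Cr + Qe·Cₑ)/(Qr + Qe) = 21:
Cₑ = (5830·21 − 4910·1.200) / 920.0 = 126.7 µg/L.

127 µg/L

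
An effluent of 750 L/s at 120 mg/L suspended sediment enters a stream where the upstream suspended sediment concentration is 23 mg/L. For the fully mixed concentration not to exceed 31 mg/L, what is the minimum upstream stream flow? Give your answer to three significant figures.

Set C_mix = 31: (Q·23.00 + 750.0·120.0) / (Q + 750.0) = 31
→ Q = 750.0·(120.0 − 31)/(31 − 23.00) = 8344 L/s.

8340 L/s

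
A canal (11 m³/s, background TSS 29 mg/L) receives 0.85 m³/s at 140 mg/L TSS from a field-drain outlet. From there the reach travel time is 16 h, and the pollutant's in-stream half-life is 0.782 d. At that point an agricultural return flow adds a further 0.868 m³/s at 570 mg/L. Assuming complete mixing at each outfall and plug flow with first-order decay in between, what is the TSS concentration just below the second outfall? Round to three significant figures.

After mixing, C = (11.00·29.00 + 0.8500·140.0) / 11.85 = 438.0/11.85 = 36.96 mg/L; combined flow 11.85 m³/s.
Half-life 0.782 d → k = ln 2 / 0.782 = 0.8864 d⁻¹.
First-order decay: C = 36.96·exp(−k·t) = 36.96·0.5538 = 20.47 mg/L.
At the second outfall, C = (11.85·20.47 + 0.8680·570.0) / (11.85 + 0.8680) = 57.98 mg/L.

58.0 mg/L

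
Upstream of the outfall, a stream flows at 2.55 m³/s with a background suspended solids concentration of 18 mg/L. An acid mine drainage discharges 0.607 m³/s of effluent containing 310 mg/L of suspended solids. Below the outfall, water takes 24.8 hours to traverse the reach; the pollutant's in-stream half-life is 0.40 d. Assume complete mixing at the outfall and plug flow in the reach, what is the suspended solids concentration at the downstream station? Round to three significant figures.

Conservation of mass: C = (2.550·18.00 + 0.6070·310.0) / 3.157 = 234.1/3.157 = 74.14 mg/L.
Half-life 0.40 d → k = ln 2 / 0.40 = 1.733 d⁻¹.
First-order decay: C = 74.14·exp(−k·t) = 74.14·0.1669 = 12.37 mg/L.

12.4 mg/L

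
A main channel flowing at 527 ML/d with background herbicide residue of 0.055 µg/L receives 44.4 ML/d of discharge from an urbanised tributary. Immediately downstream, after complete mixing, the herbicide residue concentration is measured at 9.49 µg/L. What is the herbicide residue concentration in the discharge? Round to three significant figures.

Mass balance: 527.0·0.05500 + 44.40·Cₑ = 571.4·9.490
→ Cₑ = (571.4·9.490 − 527.0·0.05500) / 44.40 = 121.5 µg/L.

121 µg/L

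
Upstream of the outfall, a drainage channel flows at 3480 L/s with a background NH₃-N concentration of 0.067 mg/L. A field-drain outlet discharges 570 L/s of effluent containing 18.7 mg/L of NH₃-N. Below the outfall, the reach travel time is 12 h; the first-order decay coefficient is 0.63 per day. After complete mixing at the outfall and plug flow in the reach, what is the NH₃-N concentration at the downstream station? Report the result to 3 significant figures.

1.96 mg/L

Mass balance: C = (3480·0.06700 + 570.0·18.70) / 4050 = 10890/4050 = 2.689 mg/L.
Applying C = C₀e^(−kt): 2.689 × 0.7298 = 1.963 mg/L.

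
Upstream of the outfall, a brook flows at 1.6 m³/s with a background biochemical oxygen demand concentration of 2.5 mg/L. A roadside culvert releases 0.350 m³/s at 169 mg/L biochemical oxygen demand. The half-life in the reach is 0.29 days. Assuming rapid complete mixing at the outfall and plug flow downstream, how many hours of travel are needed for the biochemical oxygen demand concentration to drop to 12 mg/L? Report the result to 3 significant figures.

Mass balance: C = (1.600·2.500 + 0.3500·169.0) / 1.950 = 63.15/1.950 = 32.38 mg/L.
Half-life 0.29 d → k = ln 2 / 0.29 = 2.390 d⁻¹.
32.38·exp(−k·t) = 12 → t = ln(32.38/12)/k = 35890 s = 9.969 h.

9.97 h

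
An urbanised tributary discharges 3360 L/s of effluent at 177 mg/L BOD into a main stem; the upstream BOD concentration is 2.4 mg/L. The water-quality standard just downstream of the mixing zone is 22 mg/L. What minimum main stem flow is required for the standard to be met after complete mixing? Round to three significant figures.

Set C_mix = 22: (Q·2.400 + 3360·177.0) / (Q + 3360) = 22
→ Q = 3360·(177.0 − 22)/(22 − 2.400) = 26570 L/s.

26600 L/s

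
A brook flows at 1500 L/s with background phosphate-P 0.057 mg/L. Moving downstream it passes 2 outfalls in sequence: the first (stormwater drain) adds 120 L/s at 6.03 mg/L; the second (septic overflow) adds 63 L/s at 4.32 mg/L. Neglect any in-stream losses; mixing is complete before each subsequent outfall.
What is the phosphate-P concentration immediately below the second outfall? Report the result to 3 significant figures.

Outfall 1: combined Q = 1620 L/s; C = (1500·0.05700 + 120.0·6.030)/1620 = 0.4994 mg/L.
Outfall 2: combined Q = 1683 L/s; C = (1620·0.4994 + 63.00·4.320)/1683 = 0.6425 mg/L.

0.642 mg/L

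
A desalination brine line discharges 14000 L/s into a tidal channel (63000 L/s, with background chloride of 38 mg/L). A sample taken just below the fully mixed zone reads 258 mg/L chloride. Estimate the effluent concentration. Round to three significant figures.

1250 mg/L

Mass balance: 63000·38.00 + 14000·Cₑ = 77000·258.0
→ Cₑ = (77000·258.0 − 63000·38.00) / 14000 = 1248 mg/L.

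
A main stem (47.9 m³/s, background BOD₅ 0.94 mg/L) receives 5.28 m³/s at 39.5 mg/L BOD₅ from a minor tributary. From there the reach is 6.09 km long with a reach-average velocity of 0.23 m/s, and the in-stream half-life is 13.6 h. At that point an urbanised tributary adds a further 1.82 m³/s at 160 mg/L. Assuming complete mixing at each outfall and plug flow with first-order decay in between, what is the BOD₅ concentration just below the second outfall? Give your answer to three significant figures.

After mixing, C = (47.90·0.9400 + 5.280·39.50) / 53.18 = 253.6/53.18 = 4.768 mg/L; combined flow 53.18 m³/s.
Travel time t = 6.09·1000 / 0.23 = 26480 s = 7.355 h.
Half-life 13.6 h → k = ln 2 / 13.6 = 0.05097 h⁻¹ = 1.223 d⁻¹.
First-order decay: C = 4.768·exp(−k·t) = 4.768·0.6874 = 3.278 mg/L.
Second outfall: C = (53.18·3.278 + 1.820·160.0)/55.00 = 8.464 mg/L.

8.46 mg/L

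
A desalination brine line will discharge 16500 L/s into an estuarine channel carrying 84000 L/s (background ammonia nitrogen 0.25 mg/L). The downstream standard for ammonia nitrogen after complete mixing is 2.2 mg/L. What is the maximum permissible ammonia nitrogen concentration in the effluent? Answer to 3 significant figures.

12.1 mg/L

At the limit, (Qr·Cr + Qe·Cₑ)/(Qr + Qe) = 2.2:
Cₑ = (100500·2.2 − 84000·0.2500) / 16500 = 12.13 mg/L.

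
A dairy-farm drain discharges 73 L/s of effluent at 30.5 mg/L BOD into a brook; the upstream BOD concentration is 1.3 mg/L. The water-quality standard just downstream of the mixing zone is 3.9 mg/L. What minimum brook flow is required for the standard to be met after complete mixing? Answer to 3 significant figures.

747 L/s

Set C_mix = 3.9: (Q·1.300 + 73.00·30.50) / (Q + 73.00) = 3.9
→ Q = 73.00·(30.50 − 3.9)/(3.9 − 1.300) = 746.8 L/s.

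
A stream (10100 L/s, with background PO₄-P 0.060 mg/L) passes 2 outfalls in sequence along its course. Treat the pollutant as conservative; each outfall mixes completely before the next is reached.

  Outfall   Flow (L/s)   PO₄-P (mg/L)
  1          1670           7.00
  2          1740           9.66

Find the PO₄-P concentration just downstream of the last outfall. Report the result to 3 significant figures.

After outfall 1: Q = 10100 + 1670 = 11770 L/s; C = (10100·0.06000 + 1670·7.000)/11770 = 1.045 mg/L.
After outfall 2: Q = 11770 + 1740 = 13510 L/s; C = (11770·1.045 + 1740·9.660)/13510 = 2.154 mg/L.

2.15 mg/L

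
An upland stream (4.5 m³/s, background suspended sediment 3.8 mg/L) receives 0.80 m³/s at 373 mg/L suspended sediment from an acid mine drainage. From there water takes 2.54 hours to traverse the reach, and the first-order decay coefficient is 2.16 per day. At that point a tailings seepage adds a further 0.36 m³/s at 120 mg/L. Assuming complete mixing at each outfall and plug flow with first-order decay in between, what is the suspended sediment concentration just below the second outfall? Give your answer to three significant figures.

After mixing, C = (4.500·3.800 + 0.8000·373.0) / 5.300 = 315.5/5.300 = 59.53 mg/L; combined flow 5.300 m³/s.
Decay over the reach: 59.53·exp(−kt) = 59.53·0.7956 = 47.36 mg/L.
Second outfall: C = (5.300·47.36 + 0.3600·120.0)/5.660 = 51.98 mg/L.

52.0 mg/L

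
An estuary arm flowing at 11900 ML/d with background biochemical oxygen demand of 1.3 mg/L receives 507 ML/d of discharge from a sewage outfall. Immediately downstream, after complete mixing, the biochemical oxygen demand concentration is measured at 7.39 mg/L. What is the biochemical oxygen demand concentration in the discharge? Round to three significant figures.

150 mg/L

Mass balance: 11900·1.300 + 507.0·Cₑ = 12410·7.390
→ Cₑ = (12410·7.390 − 11900·1.300) / 507.0 = 150.3 mg/L.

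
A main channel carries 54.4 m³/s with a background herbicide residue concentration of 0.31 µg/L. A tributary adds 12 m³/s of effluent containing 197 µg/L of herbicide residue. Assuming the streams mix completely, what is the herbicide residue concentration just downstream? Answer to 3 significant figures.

After mixing, C = (54.40·0.3100 + 12.00·197.0) / 66.40 = 2381/66.40 = 35.86 µg/L.

35.9 µg/L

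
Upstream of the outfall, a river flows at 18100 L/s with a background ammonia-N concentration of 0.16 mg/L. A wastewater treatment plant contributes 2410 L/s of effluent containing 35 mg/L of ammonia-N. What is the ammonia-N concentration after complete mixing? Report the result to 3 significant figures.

Mixed concentration C = ΣQC/ΣQ = (18100·0.1600 + 2410·35.00) / 20510 = 87250/20510 = 4.254 mg/L.

4.25 mg/L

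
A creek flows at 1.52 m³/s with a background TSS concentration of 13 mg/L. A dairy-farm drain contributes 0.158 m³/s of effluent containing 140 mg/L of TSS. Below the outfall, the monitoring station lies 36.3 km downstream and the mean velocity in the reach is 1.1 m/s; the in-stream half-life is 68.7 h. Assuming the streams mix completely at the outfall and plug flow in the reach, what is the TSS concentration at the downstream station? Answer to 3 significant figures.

22.8 mg/L

After mixing, C = (1.520·13.00 + 0.1580·140.0) / 1.678 = 41.88/1.678 = 24.96 mg/L.
Travel time t = 36.3·1000 / 1.1 = 33000 s = 9.167 h.
Half-life 68.7 h → k = ln 2 / 68.7 = 0.01009 h⁻¹ = 0.2421 d⁻¹.
Decay over the reach: 24.96·exp(−kt) = 24.96·0.9117 = 22.75 mg/L.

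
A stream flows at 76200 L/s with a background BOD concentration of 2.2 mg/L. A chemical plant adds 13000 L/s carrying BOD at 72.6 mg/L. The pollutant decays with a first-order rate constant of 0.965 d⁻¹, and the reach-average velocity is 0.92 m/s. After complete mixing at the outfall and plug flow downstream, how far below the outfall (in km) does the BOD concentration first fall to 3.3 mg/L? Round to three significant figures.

109 km

After mixing, C = (76200·2.200 + 13000·72.60) / 89200 = 1111000/89200 = 12.46 mg/L.
Set 12.46·exp(−k·t) = 3.3 → t = ln(12.46/3.3)/k = 119000 s = 33.04 h.
Distance = v·t = 0.92·119000 = 109400 m = 109.4 km.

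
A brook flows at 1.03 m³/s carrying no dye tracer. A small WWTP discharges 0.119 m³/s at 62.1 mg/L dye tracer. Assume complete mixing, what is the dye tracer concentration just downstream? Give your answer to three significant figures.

Flow-weighted average: C = (1.030·0 + 0.1190·62.10) / 1.149 = 7.390/1.149 = 6.432 mg/L.

6.43 mg/L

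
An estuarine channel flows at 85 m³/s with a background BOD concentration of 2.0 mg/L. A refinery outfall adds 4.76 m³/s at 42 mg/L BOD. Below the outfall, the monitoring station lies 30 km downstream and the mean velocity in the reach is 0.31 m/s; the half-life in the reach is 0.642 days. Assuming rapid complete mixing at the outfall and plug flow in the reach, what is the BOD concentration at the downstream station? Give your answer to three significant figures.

1.23 mg/L

Flow-weighted average: C = (85.00·2.000 + 4.760·42.00) / 89.76 = 369.9/89.76 = 4.121 mg/L.
Travel time t = 30·1000 / 0.31 = 96770 s = 26.88 h.
Half-life 0.642 d → k = ln 2 / 0.642 = 1.080 d⁻¹.
Decay over the reach: 4.121·exp(−kt) = 4.121·0.2984 = 1.230 mg/L.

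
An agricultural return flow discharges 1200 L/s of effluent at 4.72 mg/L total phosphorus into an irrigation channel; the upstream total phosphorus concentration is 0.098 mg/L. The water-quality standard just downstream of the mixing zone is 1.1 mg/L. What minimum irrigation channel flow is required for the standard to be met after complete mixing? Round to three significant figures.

Set C_mix = 1.1: (Q·0.09800 + 1200·4.720) / (Q + 1200) = 1.1
→ Q = 1200·(4.720 − 1.1)/(1.1 − 0.09800) = 4335 L/s.

4340 L/s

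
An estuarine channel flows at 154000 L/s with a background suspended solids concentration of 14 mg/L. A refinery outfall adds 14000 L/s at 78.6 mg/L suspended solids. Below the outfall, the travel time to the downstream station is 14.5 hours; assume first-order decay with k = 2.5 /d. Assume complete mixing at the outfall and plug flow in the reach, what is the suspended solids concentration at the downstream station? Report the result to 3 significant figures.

Mass balance: C = (154000·14.00 + 14000·78.60) / 168000 = 3256000/168000 = 19.38 mg/L.
Applying C = C₀e^(−kt): 19.38 × 0.2208 = 4.280 mg/L.

4.28 mg/L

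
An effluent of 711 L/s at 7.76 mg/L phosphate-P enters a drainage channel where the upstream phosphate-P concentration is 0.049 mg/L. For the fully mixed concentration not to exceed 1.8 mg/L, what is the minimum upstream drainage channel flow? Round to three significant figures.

Set C_mix = 1.8: (Q·0.04900 + 711.0·7.760) / (Q + 711.0) = 1.8
→ Q = 711.0·(7.760 − 1.8)/(1.8 − 0.04900) = 2420 L/s.

2420 L/s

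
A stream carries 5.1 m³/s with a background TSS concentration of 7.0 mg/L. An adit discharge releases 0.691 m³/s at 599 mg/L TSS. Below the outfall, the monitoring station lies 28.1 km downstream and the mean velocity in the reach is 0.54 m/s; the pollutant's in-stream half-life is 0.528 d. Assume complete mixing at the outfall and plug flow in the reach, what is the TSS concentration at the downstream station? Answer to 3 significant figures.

35.2 mg/L

Mass balance: C = (5.100·7.000 + 0.6910·599.0) / 5.791 = 449.6/5.791 = 77.64 mg/L.
Travel time t = 28.1·1000 / 0.54 = 52040 s = 14.45 h.
Half-life 0.528 d → k = ln 2 / 0.528 = 1.313 d⁻¹.
Decay over the reach: 77.64·exp(−kt) = 77.64·0.4535 = 35.21 mg/L.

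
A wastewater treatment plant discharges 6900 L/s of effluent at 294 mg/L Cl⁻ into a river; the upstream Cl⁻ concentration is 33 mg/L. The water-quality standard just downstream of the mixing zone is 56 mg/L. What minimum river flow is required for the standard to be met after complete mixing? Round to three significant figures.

71400 L/s

Set C_mix = 56: (Q·33.00 + 6900·294.0) / (Q + 6900) = 56
→ Q = 6900·(294.0 − 56)/(56 − 33.00) = 71400 L/s.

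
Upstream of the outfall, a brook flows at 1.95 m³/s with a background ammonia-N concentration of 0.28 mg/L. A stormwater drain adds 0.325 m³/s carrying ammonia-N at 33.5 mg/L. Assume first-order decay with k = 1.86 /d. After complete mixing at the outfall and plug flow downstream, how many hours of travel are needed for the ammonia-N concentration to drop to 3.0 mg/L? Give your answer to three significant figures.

Mixed concentration C = ΣQC/ΣQ = (1.950·0.2800 + 0.3250·33.50) / 2.275 = 11.43/2.275 = 5.026 mg/L.
5.026·exp(−k·t) = 3.0 → t = ln(5.026/3.0)/k = 23970 s = 6.657 h.

6.66 h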